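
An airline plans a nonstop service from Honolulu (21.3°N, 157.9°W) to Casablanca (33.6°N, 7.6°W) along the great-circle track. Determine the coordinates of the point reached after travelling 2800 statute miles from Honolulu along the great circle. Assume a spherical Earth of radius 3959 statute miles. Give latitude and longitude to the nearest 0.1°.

≈ 54.2°N, 126.6°W

Write both endpoints as unit vectors p₁, p₂ with components (cos φ cos λ, cos φ sin λ, sin φ).
The central angle between the endpoints is δ = arccos(p₁·p₂) ≈ 2.064 rad (118.2°). The total great-circle distance is δ·R ≈ 2.064 × 3959 ≈ 8170 mi, so the target fraction is f = 2800/8170 ≈ 0.343.
Interpolate at f ≈ 0.343 with slerp weights a = sin((1−f)δ)/sin δ ≈ 1.109, b = sin(fδ)/sin δ ≈ 0.737.
p = a·p₁ + b·p₂ ≈ (-0.348, -0.470, 0.811); φ = arcsin(p_z) ≈ 54.19°, λ = atan2(p_y, p_x) ≈ -126.56°.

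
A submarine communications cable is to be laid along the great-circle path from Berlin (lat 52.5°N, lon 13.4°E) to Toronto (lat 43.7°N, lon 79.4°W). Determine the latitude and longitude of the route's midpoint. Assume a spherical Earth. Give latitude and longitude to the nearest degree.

Write both endpoints as unit vectors p₁, p₂ with components (cos φ cos λ, cos φ sin λ, sin φ).
The central angle between the endpoints is δ = arccos(p₁·p₂) ≈ 1.016 rad (58.2°).
Interpolate at f = 1/2 with slerp weights a = sin((1−f)δ)/sin δ ≈ 0.572, b = sin(fδ)/sin δ ≈ 0.572.
p = a·p₁ + b·p₂ ≈ (0.415, -0.326, 0.849); φ = arcsin(p_z) ≈ 58.15°, λ = atan2(p_y, p_x) ≈ -38.15°.

≈ lat 58°N, lon 38°W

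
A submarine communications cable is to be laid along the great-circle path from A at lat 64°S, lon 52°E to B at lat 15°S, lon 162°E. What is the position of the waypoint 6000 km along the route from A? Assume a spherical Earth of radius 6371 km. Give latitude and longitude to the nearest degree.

Convert each endpoint to a unit vector on the sphere (x = cos φ cos λ, y = cos φ sin λ, z = sin φ).
The central angle between the endpoints is δ = arccos(p₁·p₂) ≈ 1.483 rad (85.0°). The total great-circle distance is δ·R ≈ 1.483 × 6371 ≈ 9447 km, so the target fraction is f = 6000/9447 ≈ 0.635.
Interpolate at f ≈ 0.635 with slerp weights a = sin((1−f)δ)/sin δ ≈ 0.517, b = sin(fδ)/sin δ ≈ 0.812.
p = a·p₁ + b·p₂ ≈ (-0.606, 0.421, -0.675); φ = arcsin(p_z) ≈ -42.44°, λ = atan2(p_y, p_x) ≈ 145.22°.

≈ lat 42°S, lon 145°E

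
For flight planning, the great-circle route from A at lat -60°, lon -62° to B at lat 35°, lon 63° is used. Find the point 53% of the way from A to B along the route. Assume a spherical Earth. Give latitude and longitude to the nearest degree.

≈ lat -20°, lon 28°

Write both endpoints as unit vectors p₁, p₂ with components (cos φ cos λ, cos φ sin λ, sin φ).
The central angle between the endpoints is δ = arccos(p₁·p₂) ≈ 2.392 rad (137.0°).
Interpolate at f = 0.53 with slerp weights a = sin((1−f)δ)/sin δ ≈ 1.323, b = sin(fδ)/sin δ ≈ 1.400.
p = a·p₁ + b·p₂ ≈ (0.831, 0.438, -0.343); φ = arcsin(p_z) ≈ -20.04°, λ = atan2(p_y, p_x) ≈ 27.77°.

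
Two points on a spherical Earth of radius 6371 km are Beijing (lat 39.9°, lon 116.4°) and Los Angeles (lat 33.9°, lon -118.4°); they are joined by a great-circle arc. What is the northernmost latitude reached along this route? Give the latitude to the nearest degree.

≈ 59°

The great circle lies in the plane with unit normal n̂ = (p₁ × p₂)/|p₁ × p₂|.
Here n̂_z ≈ +0.520; the vertex latitude is φ_max = arccos|n̂_z| ≈ 58.6°.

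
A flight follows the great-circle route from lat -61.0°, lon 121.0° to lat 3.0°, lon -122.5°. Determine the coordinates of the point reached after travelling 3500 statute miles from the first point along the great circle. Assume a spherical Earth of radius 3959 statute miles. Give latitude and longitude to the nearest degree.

Convert each endpoint to a unit vector on the sphere (x = cos φ cos λ, y = cos φ sin λ, z = sin φ).
The central angle between the endpoints is δ = arccos(p₁·p₂) ≈ 1.836 rad (105.2°). The total great-circle distance is δ·R ≈ 1.836 × 3959 ≈ 7267 mi, so the target fraction is f = 3500/7267 ≈ 0.482.
Interpolate at f ≈ 0.482 with slerp weights a = sin((1−f)δ)/sin δ ≈ 0.844, b = sin(fδ)/sin δ ≈ 0.801.
p = a·p₁ + b·p₂ ≈ (-0.641, -0.324, -0.696); φ = arcsin(p_z) ≈ -44.11°, λ = atan2(p_y, p_x) ≈ -153.16°.

≈ lat -44°, lon -153°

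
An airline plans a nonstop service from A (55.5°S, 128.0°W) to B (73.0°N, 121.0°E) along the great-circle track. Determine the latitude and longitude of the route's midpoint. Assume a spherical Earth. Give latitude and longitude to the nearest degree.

≈ (14°N, 159°W)

The haversine formula gives a central angle δ ≈ 2.582 rad (147.9°) between the endpoints.
Interpolate at f = 1/2 with slerp weights a = sin((1−f)δ)/sin δ ≈ 1.810, b = sin(fδ)/sin δ ≈ 1.810.
p = a·p₁ + b·p₂ ≈ (-0.904, -0.354, 0.239); φ = arcsin(p_z) ≈ 13.85°, λ = atan2(p_y, p_x) ≈ -158.59°.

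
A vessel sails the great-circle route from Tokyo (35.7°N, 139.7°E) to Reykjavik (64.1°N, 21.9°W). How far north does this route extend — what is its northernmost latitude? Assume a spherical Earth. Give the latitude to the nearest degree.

≈ 83°N

The great circle lies in the plane with unit normal n̂ = (p₁ × p₂)/|p₁ × p₂|.
Here n̂_z ≈ -0.114; the vertex latitude is φ_max = arccos|n̂_z| ≈ 83.5°.
Check via Clairaut: cos φ_max = |cos φ₁| · sin C = cos(35.7°)·sin(8.1°) ≈ 0.114, again giving ≈ 83.5°.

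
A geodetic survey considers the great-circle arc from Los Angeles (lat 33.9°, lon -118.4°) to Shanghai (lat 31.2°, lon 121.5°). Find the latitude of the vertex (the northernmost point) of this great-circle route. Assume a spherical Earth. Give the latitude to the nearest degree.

The great circle lies in the plane with unit normal n̂ = (p₁ × p₂)/|p₁ × p₂|.
Here n̂_z ≈ -0.616; the vertex latitude is φ_max = arccos|n̂_z| ≈ 52.0°.
Check via Clairaut: cos φ_max = |cos φ₁| · sin C = cos(33.9°)·sin(47.9°) ≈ 0.616, again giving ≈ 52.0°.

≈ 52°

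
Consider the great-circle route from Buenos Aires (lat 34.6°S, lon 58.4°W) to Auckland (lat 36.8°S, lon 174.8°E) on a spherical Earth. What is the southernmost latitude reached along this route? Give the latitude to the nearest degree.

≈ 58°S

The great circle lies in the plane with unit normal n̂ = (p₁ × p₂)/|p₁ × p₂|.
Here n̂_z ≈ -0.529; the vertex latitude is φ_max = arccos|n̂_z| ≈ 58.1°.
Check via Clairaut: cos φ_max = |cos φ₁| · sin C = cos(34.6°)·sin(140.0°) ≈ 0.529, again giving ≈ 58.1°.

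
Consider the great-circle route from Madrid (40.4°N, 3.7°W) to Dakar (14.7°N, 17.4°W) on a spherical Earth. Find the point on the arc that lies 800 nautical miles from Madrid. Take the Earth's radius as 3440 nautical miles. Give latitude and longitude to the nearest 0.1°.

≈ 28.5°N, 11.0°W

From cos δ = sin φ₁ sin φ₂ + cos φ₁ cos φ₂ cos Δλ, the central angle is δ ≈ 0.495 rad (28.3°). The total great-circle distance is δ·R ≈ 0.495 × 3440 ≈ 1702 nmi, so the target fraction is f = 800/1702 ≈ 0.470.
Interpolate at f ≈ 0.470 with slerp weights a = sin((1−f)δ)/sin δ ≈ 0.546, b = sin(fδ)/sin δ ≈ 0.485.
p = a·p₁ + b·p₂ ≈ (0.863, -0.167, 0.477); φ = arcsin(p_z) ≈ 28.49°, λ = atan2(p_y, p_x) ≈ -10.97°.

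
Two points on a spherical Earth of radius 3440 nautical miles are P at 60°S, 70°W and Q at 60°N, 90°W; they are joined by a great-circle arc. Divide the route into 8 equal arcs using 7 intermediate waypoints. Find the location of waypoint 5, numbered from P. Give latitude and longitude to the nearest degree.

Write both endpoints as unit vectors p₁, p₂ with components (cos φ cos λ, cos φ sin λ, sin φ).
The central angle between the endpoints is δ = arccos(p₁·p₂) ≈ 2.112 rad (121.0°).
Interpolate at f = 5/8 with slerp weights a = sin((1−f)δ)/sin δ ≈ 0.830, b = sin(fδ)/sin δ ≈ 1.130.
p = a·p₁ + b·p₂ ≈ (0.142, -0.955, 0.260); φ = arcsin(p_z) ≈ 15.05°, λ = atan2(p_y, p_x) ≈ -81.54°.

≈ 15°N, 82°W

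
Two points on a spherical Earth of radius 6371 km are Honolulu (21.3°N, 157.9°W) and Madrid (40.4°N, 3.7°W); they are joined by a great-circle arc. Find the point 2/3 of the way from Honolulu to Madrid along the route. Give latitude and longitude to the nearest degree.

From cos δ = sin φ₁ sin φ₂ + cos φ₁ cos φ₂ cos Δλ, the central angle is δ ≈ 1.986 rad (113.8°).
Interpolate at f = 2/3 with slerp weights a = sin((1−f)δ)/sin δ ≈ 0.672, b = sin(fδ)/sin δ ≈ 1.060.
p = a·p₁ + b·p₂ ≈ (0.225, -0.288, 0.931); φ = arcsin(p_z) ≈ 68.57°, λ = atan2(p_y, p_x) ≈ -51.90°.

≈ (69°N, 52°W)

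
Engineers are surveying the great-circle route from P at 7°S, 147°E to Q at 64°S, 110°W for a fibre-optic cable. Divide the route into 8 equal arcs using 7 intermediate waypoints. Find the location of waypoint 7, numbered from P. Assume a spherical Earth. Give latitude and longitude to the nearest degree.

Write both endpoints as unit vectors p₁, p₂ with components (cos φ cos λ, cos φ sin λ, sin φ).
The central angle between the endpoints is δ = arccos(p₁·p₂) ≈ 1.559 rad (89.3°).
Interpolate at f = 7/8 with slerp weights a = sin((1−f)δ)/sin δ ≈ 0.194, b = sin(fδ)/sin δ ≈ 0.979.
p = a·p₁ + b·p₂ ≈ (-0.308, -0.299, -0.903); φ = arcsin(p_z) ≈ -64.60°, λ = atan2(p_y, p_x) ≈ -135.89°.

≈ 65°S, 136°W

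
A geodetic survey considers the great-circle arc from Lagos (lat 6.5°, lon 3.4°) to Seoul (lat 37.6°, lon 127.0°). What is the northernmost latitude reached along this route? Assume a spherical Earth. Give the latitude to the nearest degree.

The great circle lies in the plane with unit normal n̂ = (p₁ × p₂)/|p₁ × p₂|.
Here n̂_z ≈ +0.705; the vertex latitude is φ_max = arccos|n̂_z| ≈ 45.2°.
Check via Clairaut: cos φ_max = |cos φ₁| · sin C = cos(6.5°)·sin(45.2°) ≈ 0.705, again giving ≈ 45.2°.

≈ 45°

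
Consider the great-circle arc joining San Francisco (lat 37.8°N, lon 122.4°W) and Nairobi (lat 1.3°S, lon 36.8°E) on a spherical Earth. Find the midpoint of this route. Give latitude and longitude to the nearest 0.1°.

The haversine formula gives a central angle δ ≈ 2.422 rad (138.8°) between the endpoints.
Interpolate at f = 1/2 with slerp weights a = sin((1−f)δ)/sin δ ≈ 1.421, b = sin(fδ)/sin δ ≈ 1.421.
p = a·p₁ + b·p₂ ≈ (0.536, -0.097, 0.839); φ = arcsin(p_z) ≈ 57.00°, λ = atan2(p_y, p_x) ≈ -10.26°.

≈ lat 57.0°N, lon 10.3°W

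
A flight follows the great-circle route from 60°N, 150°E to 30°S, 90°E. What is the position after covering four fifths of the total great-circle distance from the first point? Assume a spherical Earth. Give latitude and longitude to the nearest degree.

≈ 11°S, 99°E

Write both endpoints as unit vectors p₁, p₂ with components (cos φ cos λ, cos φ sin λ, sin φ).
The central angle between the endpoints is δ = arccos(p₁·p₂) ≈ 1.789 rad (102.5°).
Interpolate at f = 4/5 with slerp weights a = sin((1−f)δ)/sin δ ≈ 0.359, b = sin(fδ)/sin δ ≈ 1.014.
p = a·p₁ + b·p₂ ≈ (-0.155, 0.968, -0.196); φ = arcsin(p_z) ≈ -11.33°, λ = atan2(p_y, p_x) ≈ 99.12°.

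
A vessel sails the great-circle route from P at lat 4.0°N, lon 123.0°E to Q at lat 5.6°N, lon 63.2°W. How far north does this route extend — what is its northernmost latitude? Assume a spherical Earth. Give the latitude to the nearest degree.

≈ 57°N

The great circle lies in the plane with unit normal n̂ = (p₁ × p₂)/|p₁ × p₂|.
Here n̂_z ≈ +0.541; the vertex latitude is φ_max = arccos|n̂_z| ≈ 57.2°.
Check via Clairaut: cos φ_max = |cos φ₁| · sin C = cos(4.0°)·sin(32.9°) ≈ 0.541, again giving ≈ 57.2°.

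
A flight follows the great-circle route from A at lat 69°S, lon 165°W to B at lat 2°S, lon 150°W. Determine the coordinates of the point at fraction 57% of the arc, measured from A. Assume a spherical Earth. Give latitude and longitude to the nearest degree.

Convert each endpoint to a unit vector on the sphere (x = cos φ cos λ, y = cos φ sin λ, z = sin φ).
The central angle between the endpoints is δ = arccos(p₁·p₂) ≈ 1.183 rad (67.8°).
Interpolate at f = 0.57 with slerp weights a = sin((1−f)δ)/sin δ ≈ 0.526, b = sin(fδ)/sin δ ≈ 0.674.
p = a·p₁ + b·p₂ ≈ (-0.766, -0.386, -0.515); φ = arcsin(p_z) ≈ -30.97°, λ = atan2(p_y, p_x) ≈ -153.26°.

≈ lat 31°S, lon 153°W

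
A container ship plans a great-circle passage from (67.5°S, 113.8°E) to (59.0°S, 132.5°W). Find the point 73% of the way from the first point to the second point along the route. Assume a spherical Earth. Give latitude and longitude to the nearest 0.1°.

Write both endpoints as unit vectors p₁, p₂ with components (cos φ cos λ, cos φ sin λ, sin φ).
The central angle between the endpoints is δ = arccos(p₁·p₂) ≈ 0.777 rad (44.5°).
Interpolate at f = 0.73 with slerp weights a = sin((1−f)δ)/sin δ ≈ 0.297, b = sin(fδ)/sin δ ≈ 0.766.
p = a·p₁ + b·p₂ ≈ (-0.313, -0.187, -0.931); φ = arcsin(p_z) ≈ -68.64°, λ = atan2(p_y, p_x) ≈ -149.11°.

≈ (68.6°S, 149.1°W)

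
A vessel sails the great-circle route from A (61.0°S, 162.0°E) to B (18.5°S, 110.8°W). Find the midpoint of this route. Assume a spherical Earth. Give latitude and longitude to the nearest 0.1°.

≈ (47.7°S, 137.3°W)

From cos δ = sin φ₁ sin φ₂ + cos φ₁ cos φ₂ cos Δλ, the central angle is δ ≈ 1.266 rad (72.5°).
Interpolate at f = 1/2 with slerp weights a = sin((1−f)δ)/sin δ ≈ 0.620, b = sin(fδ)/sin δ ≈ 0.620.
p = a·p₁ + b·p₂ ≈ (-0.495, -0.457, -0.739); φ = arcsin(p_z) ≈ -47.66°, λ = atan2(p_y, p_x) ≈ -137.28°.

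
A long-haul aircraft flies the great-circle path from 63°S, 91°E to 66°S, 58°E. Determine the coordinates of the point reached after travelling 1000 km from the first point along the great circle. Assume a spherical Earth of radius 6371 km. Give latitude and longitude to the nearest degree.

Write both endpoints as unit vectors p₁, p₂ with components (cos φ cos λ, cos φ sin λ, sin φ).
The central angle between the endpoints is δ = arccos(p₁·p₂) ≈ 0.250 rad (14.3°). The total great-circle distance is δ·R ≈ 0.250 × 6371 ≈ 1595 km, so the target fraction is f = 1000/1595 ≈ 0.627.
Interpolate at f ≈ 0.627 with slerp weights a = sin((1−f)δ)/sin δ ≈ 0.376, b = sin(fδ)/sin δ ≈ 0.631.
p = a·p₁ + b·p₂ ≈ (0.133, 0.388, -0.912); φ = arcsin(p_z) ≈ -65.76°, λ = atan2(p_y, p_x) ≈ 71.10°.

≈ 66°S, 71°E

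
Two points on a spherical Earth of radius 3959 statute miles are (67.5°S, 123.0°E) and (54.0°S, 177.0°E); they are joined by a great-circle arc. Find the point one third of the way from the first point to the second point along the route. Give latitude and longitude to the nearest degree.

The haversine formula gives a central angle δ ≈ 0.496 rad (28.4°) between the endpoints.
Interpolate at f = 1/3 with slerp weights a = sin((1−f)δ)/sin δ ≈ 0.682, b = sin(fδ)/sin δ ≈ 0.346.
p = a·p₁ + b·p₂ ≈ (-0.345, 0.230, -0.910); φ = arcsin(p_z) ≈ -65.51°, λ = atan2(p_y, p_x) ≈ 146.37°.

≈ (66°S, 146°E)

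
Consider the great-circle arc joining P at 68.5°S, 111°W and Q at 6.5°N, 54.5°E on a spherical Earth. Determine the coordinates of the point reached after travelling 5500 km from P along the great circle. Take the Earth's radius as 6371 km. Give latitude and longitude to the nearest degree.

≈ 61°S, 43°E

Write both endpoints as unit vectors p₁, p₂ with components (cos φ cos λ, cos φ sin λ, sin φ).
The central angle between the endpoints is δ = arccos(p₁·p₂) ≈ 2.046 rad (117.2°). The total great-circle distance is δ·R ≈ 2.046 × 6371 ≈ 13038 km, so the target fraction is f = 5500/13038 ≈ 0.422.
Interpolate at f ≈ 0.422 with slerp weights a = sin((1−f)δ)/sin δ ≈ 1.041, b = sin(fδ)/sin δ ≈ 0.855.
p = a·p₁ + b·p₂ ≈ (0.356, 0.335, -0.872); φ = arcsin(p_z) ≈ -60.71°, λ = atan2(p_y, p_x) ≈ 43.24°.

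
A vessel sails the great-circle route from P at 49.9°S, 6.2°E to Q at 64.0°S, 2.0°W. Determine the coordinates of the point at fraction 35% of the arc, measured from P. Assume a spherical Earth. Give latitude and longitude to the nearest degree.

≈ 55°S, 4°E

Write both endpoints as unit vectors p₁, p₂ with components (cos φ cos λ, cos φ sin λ, sin φ).
The central angle between the endpoints is δ = arccos(p₁·p₂) ≈ 0.258 rad (14.8°).
Interpolate at f = 0.35 with slerp weights a = sin((1−f)δ)/sin δ ≈ 0.654, b = sin(fδ)/sin δ ≈ 0.353.
p = a·p₁ + b·p₂ ≈ (0.574, 0.040, -0.818); φ = arcsin(p_z) ≈ -54.89°, λ = atan2(p_y, p_x) ≈ 4.00°.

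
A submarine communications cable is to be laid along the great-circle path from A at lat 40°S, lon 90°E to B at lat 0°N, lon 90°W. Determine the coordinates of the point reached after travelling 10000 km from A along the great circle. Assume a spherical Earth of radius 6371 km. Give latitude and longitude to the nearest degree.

≈ lat 50°S, lon 90°W

From cos δ = sin φ₁ sin φ₂ + cos φ₁ cos φ₂ cos Δλ, the central angle is δ ≈ 2.443 rad (140.0°). The total great-circle distance is δ·R ≈ 2.443 × 6371 ≈ 15567 km, so the target fraction is f = 10000/15567 ≈ 0.642.
Interpolate at f ≈ 0.642 with slerp weights a = sin((1−f)δ)/sin δ ≈ 1.193, b = sin(fδ)/sin δ ≈ 1.556.
p = a·p₁ + b·p₂ ≈ (0.000, -0.642, -0.767); φ = arcsin(p_z) ≈ -50.07°, λ = atan2(p_y, p_x) ≈ -90.00°.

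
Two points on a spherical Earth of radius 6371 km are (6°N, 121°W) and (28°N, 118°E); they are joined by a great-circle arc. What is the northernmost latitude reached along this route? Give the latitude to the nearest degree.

The great circle lies in the plane with unit normal n̂ = (p₁ × p₂)/|p₁ × p₂|.
Here n̂_z ≈ -0.823; the vertex latitude is φ_max = arccos|n̂_z| ≈ 34.7°.
Check via Clairaut: cos φ_max = |cos φ₁| · sin C = cos(6.0°)·sin(55.8°) ≈ 0.823, again giving ≈ 34.7°.

≈ 35°N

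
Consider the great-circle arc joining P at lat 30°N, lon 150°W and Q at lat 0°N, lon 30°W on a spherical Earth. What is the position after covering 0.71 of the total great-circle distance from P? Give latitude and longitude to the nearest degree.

≈ lat 18°N, lon 59°W

Write both endpoints as unit vectors p₁, p₂ with components (cos φ cos λ, cos φ sin λ, sin φ).
The central angle between the endpoints is δ = arccos(p₁·p₂) ≈ 2.019 rad (115.7°).
Interpolate at f = 0.71 with slerp weights a = sin((1−f)δ)/sin δ ≈ 0.613, b = sin(fδ)/sin δ ≈ 1.099.
p = a·p₁ + b·p₂ ≈ (0.492, -0.815, 0.306); φ = arcsin(p_z) ≈ 17.85°, λ = atan2(p_y, p_x) ≈ -58.88°.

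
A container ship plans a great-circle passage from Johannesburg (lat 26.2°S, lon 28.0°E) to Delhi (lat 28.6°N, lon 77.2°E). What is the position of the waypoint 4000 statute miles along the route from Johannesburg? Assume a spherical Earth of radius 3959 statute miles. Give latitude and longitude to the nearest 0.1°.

Write both endpoints as unit vectors p₁, p₂ with components (cos φ cos λ, cos φ sin λ, sin φ).
The central angle between the endpoints is δ = arccos(p₁·p₂) ≈ 1.263 rad (72.3°). The total great-circle distance is δ·R ≈ 1.263 × 3959 ≈ 4998 mi, so the target fraction is f = 4000/4998 ≈ 0.800.
Interpolate at f ≈ 0.800 with slerp weights a = sin((1−f)δ)/sin δ ≈ 0.262, b = sin(fδ)/sin δ ≈ 0.889.
p = a·p₁ + b·p₂ ≈ (0.380, 0.871, 0.310); φ = arcsin(p_z) ≈ 18.05°, λ = atan2(p_y, p_x) ≈ 66.42°.

≈ lat 18.1°N, lon 66.4°E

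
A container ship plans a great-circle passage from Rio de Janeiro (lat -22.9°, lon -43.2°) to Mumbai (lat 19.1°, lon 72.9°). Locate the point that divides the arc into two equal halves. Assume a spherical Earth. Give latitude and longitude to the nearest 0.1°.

≈ lat -3.6°, lon 16.0°

From cos δ = sin φ₁ sin φ₂ + cos φ₁ cos φ₂ cos Δλ, the central angle is δ ≈ 2.106 rad (120.7°).
Interpolate at f = 1/2 with slerp weights a = sin((1−f)δ)/sin δ ≈ 1.010, b = sin(fδ)/sin δ ≈ 1.010.
p = a·p₁ + b·p₂ ≈ (0.959, 0.275, -0.063); φ = arcsin(p_z) ≈ -3.59°, λ = atan2(p_y, p_x) ≈ 16.02°.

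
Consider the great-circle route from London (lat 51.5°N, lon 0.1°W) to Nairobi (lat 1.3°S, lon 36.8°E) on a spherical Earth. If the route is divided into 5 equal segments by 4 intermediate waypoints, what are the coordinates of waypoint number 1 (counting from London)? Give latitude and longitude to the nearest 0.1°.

≈ lat 41.9°N, lon 11.2°E

Write both endpoints as unit vectors p₁, p₂ with components (cos φ cos λ, cos φ sin λ, sin φ).
The central angle between the endpoints is δ = arccos(p₁·p₂) ≈ 1.070 rad (61.3°).
Interpolate at f = 1/5 with slerp weights a = sin((1−f)δ)/sin δ ≈ 0.861, b = sin(fδ)/sin δ ≈ 0.242.
p = a·p₁ + b·p₂ ≈ (0.730, 0.144, 0.668); φ = arcsin(p_z) ≈ 41.94°, λ = atan2(p_y, p_x) ≈ 11.17°.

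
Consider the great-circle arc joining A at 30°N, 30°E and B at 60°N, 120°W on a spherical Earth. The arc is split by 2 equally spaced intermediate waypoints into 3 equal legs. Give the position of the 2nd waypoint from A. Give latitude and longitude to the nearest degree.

≈ 77°N, 46°W

Convert each endpoint to a unit vector on the sphere (x = cos φ cos λ, y = cos φ sin λ, z = sin φ).
The central angle between the endpoints is δ = arccos(p₁·p₂) ≈ 1.513 rad (86.7°).
Interpolate at f = 2/3 with slerp weights a = sin((1−f)δ)/sin δ ≈ 0.484, b = sin(fδ)/sin δ ≈ 0.847.
p = a·p₁ + b·p₂ ≈ (0.151, -0.157, 0.976); φ = arcsin(p_z) ≈ 77.40°, λ = atan2(p_y, p_x) ≈ -46.17°.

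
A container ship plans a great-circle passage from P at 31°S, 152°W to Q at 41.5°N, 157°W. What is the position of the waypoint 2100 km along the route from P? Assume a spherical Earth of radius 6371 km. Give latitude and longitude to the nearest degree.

≈ 12°S, 153°W

Write both endpoints as unit vectors p₁, p₂ with components (cos φ cos λ, cos φ sin λ, sin φ).
The central angle between the endpoints is δ = arccos(p₁·p₂) ≈ 1.268 rad (72.6°). The total great-circle distance is δ·R ≈ 1.268 × 6371 ≈ 8078 km, so the target fraction is f = 2100/8078 ≈ 0.260.
Interpolate at f ≈ 0.260 with slerp weights a = sin((1−f)δ)/sin δ ≈ 0.845, b = sin(fδ)/sin δ ≈ 0.339.
p = a·p₁ + b·p₂ ≈ (-0.873, -0.439, -0.211); φ = arcsin(p_z) ≈ -12.15°, λ = atan2(p_y, p_x) ≈ -153.30°.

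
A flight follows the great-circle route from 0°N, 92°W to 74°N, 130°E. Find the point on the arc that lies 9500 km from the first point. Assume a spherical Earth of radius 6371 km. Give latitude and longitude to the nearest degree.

≈ 78°N, 159°W

The haversine formula gives a central angle δ ≈ 1.777 rad (101.8°) between the endpoints. The total great-circle distance is δ·R ≈ 1.777 × 6371 ≈ 11322 km, so the target fraction is f = 9500/11322 ≈ 0.839.
Interpolate at f ≈ 0.839 with slerp weights a = sin((1−f)δ)/sin δ ≈ 0.288, b = sin(fδ)/sin δ ≈ 1.018.
p = a·p₁ + b·p₂ ≈ (-0.190, -0.073, 0.979); φ = arcsin(p_z) ≈ 78.23°, λ = atan2(p_y, p_x) ≈ -159.04°.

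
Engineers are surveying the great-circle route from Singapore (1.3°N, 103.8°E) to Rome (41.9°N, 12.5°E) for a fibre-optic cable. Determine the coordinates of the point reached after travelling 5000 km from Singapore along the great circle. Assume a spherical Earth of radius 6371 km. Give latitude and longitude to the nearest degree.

Write both endpoints as unit vectors p₁, p₂ with components (cos φ cos λ, cos φ sin λ, sin φ).
The central angle between the endpoints is δ = arccos(p₁·p₂) ≈ 1.573 rad (90.1°). The total great-circle distance is δ·R ≈ 1.573 × 6371 ≈ 10019 km, so the target fraction is f = 5000/10019 ≈ 0.499.
Interpolate at f ≈ 0.499 with slerp weights a = sin((1−f)δ)/sin δ ≈ 0.709, b = sin(fδ)/sin δ ≈ 0.707.
p = a·p₁ + b·p₂ ≈ (0.345, 0.802, 0.488); φ = arcsin(p_z) ≈ 29.21°, λ = atan2(p_y, p_x) ≈ 66.75°.

≈ 29°N, 67°E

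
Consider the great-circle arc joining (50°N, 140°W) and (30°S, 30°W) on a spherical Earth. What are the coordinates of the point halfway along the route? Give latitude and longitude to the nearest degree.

From cos δ = sin φ₁ sin φ₂ + cos φ₁ cos φ₂ cos Δλ, the central angle is δ ≈ 2.181 rad (125.0°).
Interpolate at f = 1/2 with slerp weights a = sin((1−f)δ)/sin δ ≈ 1.083, b = sin(fδ)/sin δ ≈ 1.083.
p = a·p₁ + b·p₂ ≈ (0.279, -0.916, 0.288); φ = arcsin(p_z) ≈ 16.74°, λ = atan2(p_y, p_x) ≈ -73.07°.

≈ (17°N, 73°W)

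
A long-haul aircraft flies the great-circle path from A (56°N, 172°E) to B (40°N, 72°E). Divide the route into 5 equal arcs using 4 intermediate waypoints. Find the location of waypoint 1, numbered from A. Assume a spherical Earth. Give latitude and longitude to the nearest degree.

Write both endpoints as unit vectors p₁, p₂ with components (cos φ cos λ, cos φ sin λ, sin φ).
The central angle between the endpoints is δ = arccos(p₁·p₂) ≈ 1.094 rad (62.7°).
Interpolate at f = 1/5 with slerp weights a = sin((1−f)δ)/sin δ ≈ 0.864, b = sin(fδ)/sin δ ≈ 0.244.
p = a·p₁ + b·p₂ ≈ (-0.421, 0.245, 0.873); φ = arcsin(p_z) ≈ 60.86°, λ = atan2(p_y, p_x) ≈ 149.75°.

≈ (61°N, 150°E)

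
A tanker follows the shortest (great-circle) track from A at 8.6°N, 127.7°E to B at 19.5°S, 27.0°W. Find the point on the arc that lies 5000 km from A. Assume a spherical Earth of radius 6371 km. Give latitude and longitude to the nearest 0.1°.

The haversine formula gives a central angle δ ≈ 2.674 rad (153.2°) between the endpoints. The total great-circle distance is δ·R ≈ 2.674 × 6371 ≈ 17035 km, so the target fraction is f = 5000/17035 ≈ 0.294.
Interpolate at f ≈ 0.294 with slerp weights a = sin((1−f)δ)/sin δ ≈ 2.106, b = sin(fδ)/sin δ ≈ 1.567.
p = a·p₁ + b·p₂ ≈ (0.043, 0.977, -0.208); φ = arcsin(p_z) ≈ -12.01°, λ = atan2(p_y, p_x) ≈ 87.50°.

≈ 12.0°S, 87.5°E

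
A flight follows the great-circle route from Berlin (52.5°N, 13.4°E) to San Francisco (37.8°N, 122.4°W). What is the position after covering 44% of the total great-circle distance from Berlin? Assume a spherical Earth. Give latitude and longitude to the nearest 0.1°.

From cos δ = sin φ₁ sin φ₂ + cos φ₁ cos φ₂ cos Δλ, the central angle is δ ≈ 1.429 rad (81.9°).
Interpolate at f = 0.44 with slerp weights a = sin((1−f)δ)/sin δ ≈ 0.725, b = sin(fδ)/sin δ ≈ 0.594.
p = a·p₁ + b·p₂ ≈ (0.178, -0.294, 0.939); φ = arcsin(p_z) ≈ 69.90°, λ = atan2(p_y, p_x) ≈ -58.86°.

≈ 69.9°N, 58.9°W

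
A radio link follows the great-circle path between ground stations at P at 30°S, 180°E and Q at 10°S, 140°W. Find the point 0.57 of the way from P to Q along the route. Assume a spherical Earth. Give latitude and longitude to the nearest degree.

The haversine formula gives a central angle δ ≈ 0.737 rad (42.3°) between the endpoints.
Interpolate at f = 0.57 with slerp weights a = sin((1−f)δ)/sin δ ≈ 0.464, b = sin(fδ)/sin δ ≈ 0.607.
p = a·p₁ + b·p₂ ≈ (-0.859, -0.384, -0.337); φ = arcsin(p_z) ≈ -19.71°, λ = atan2(p_y, p_x) ≈ -155.92°.

≈ 20°S, 156°W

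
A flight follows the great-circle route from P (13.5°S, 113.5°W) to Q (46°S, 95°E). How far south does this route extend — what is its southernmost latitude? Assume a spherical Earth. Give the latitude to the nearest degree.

The great circle lies in the plane with unit normal n̂ = (p₁ × p₂)/|p₁ × p₂|.
Here n̂_z ≈ -0.356; the vertex latitude is φ_max = arccos|n̂_z| ≈ 69.1°.
Check via Clairaut: cos φ_max = |cos φ₁| · sin C = cos(13.5°)·sin(158.5°) ≈ 0.356, again giving ≈ 69.1°.

≈ 69°S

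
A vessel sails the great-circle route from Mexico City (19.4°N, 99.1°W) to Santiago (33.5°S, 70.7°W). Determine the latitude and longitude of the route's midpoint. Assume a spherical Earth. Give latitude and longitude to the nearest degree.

From cos δ = sin φ₁ sin φ₂ + cos φ₁ cos φ₂ cos Δλ, the central angle is δ ≈ 1.037 rad (59.4°).
Interpolate at f = 1/2 with slerp weights a = sin((1−f)δ)/sin δ ≈ 0.576, b = sin(fδ)/sin δ ≈ 0.576.
p = a·p₁ + b·p₂ ≈ (0.073, -0.989, -0.127); φ = arcsin(p_z) ≈ -7.27°, λ = atan2(p_y, p_x) ≈ -85.79°.

≈ (7°S, 86°W)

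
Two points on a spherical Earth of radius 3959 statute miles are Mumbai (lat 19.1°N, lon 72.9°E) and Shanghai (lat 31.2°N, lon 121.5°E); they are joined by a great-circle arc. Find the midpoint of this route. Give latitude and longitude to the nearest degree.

≈ lat 27°N, lon 96°E

From cos δ = sin φ₁ sin φ₂ + cos φ₁ cos φ₂ cos Δλ, the central angle is δ ≈ 0.790 rad (45.2°).
Interpolate at f = 1/2 with slerp weights a = sin((1−f)δ)/sin δ ≈ 0.542, b = sin(fδ)/sin δ ≈ 0.542.
p = a·p₁ + b·p₂ ≈ (-0.092, 0.884, 0.458); φ = arcsin(p_z) ≈ 27.25°, λ = atan2(p_y, p_x) ≈ 95.91°.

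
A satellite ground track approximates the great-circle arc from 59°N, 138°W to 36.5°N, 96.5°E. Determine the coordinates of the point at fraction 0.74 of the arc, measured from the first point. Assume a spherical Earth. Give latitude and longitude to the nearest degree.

≈ 53°N, 110°E

From cos δ = sin φ₁ sin φ₂ + cos φ₁ cos φ₂ cos Δλ, the central angle is δ ≈ 1.298 rad (74.4°).
Interpolate at f = 0.74 with slerp weights a = sin((1−f)δ)/sin δ ≈ 0.344, b = sin(fδ)/sin δ ≈ 0.851.
p = a·p₁ + b·p₂ ≈ (-0.209, 0.561, 0.801); φ = arcsin(p_z) ≈ 53.21°, λ = atan2(p_y, p_x) ≈ 110.43°.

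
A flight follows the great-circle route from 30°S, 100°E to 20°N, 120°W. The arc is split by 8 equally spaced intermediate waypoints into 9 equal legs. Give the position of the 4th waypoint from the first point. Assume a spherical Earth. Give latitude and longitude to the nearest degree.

Write both endpoints as unit vectors p₁, p₂ with components (cos φ cos λ, cos φ sin λ, sin φ).
The central angle between the endpoints is δ = arccos(p₁·p₂) ≈ 2.489 rad (142.6°).
Interpolate at f = 4/9 with slerp weights a = sin((1−f)δ)/sin δ ≈ 1.617, b = sin(fδ)/sin δ ≈ 1.472.
p = a·p₁ + b·p₂ ≈ (-0.935, 0.182, -0.305); φ = arcsin(p_z) ≈ -17.78°, λ = atan2(p_y, p_x) ≈ 169.01°.

≈ 18°S, 169°E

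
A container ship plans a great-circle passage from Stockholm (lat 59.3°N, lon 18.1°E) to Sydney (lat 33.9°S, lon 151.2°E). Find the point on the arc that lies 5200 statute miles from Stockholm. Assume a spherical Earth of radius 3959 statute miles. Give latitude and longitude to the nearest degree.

≈ lat 22°N, lon 116°E

Convert each endpoint to a unit vector on the sphere (x = cos φ cos λ, y = cos φ sin λ, z = sin φ).
The central angle between the endpoints is δ = arccos(p₁·p₂) ≈ 2.448 rad (140.3°). The total great-circle distance is δ·R ≈ 2.448 × 3959 ≈ 9693 mi, so the target fraction is f = 5200/9693 ≈ 0.536.
Interpolate at f ≈ 0.536 with slerp weights a = sin((1−f)δ)/sin δ ≈ 1.418, b = sin(fδ)/sin δ ≈ 1.513.
p = a·p₁ + b·p₂ ≈ (-0.412, 0.830, 0.376); φ = arcsin(p_z) ≈ 22.06°, λ = atan2(p_y, p_x) ≈ 116.42°.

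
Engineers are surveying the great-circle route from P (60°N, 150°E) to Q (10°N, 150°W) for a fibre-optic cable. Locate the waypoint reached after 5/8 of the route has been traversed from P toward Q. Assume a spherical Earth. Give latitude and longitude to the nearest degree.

The haversine formula gives a central angle δ ≈ 1.163 rad (66.6°) between the endpoints.
Interpolate at f = 5/8 with slerp weights a = sin((1−f)δ)/sin δ ≈ 0.460, b = sin(fδ)/sin δ ≈ 0.724.
p = a·p₁ + b·p₂ ≈ (-0.817, -0.241, 0.524); φ = arcsin(p_z) ≈ 31.62°, λ = atan2(p_y, p_x) ≈ -163.53°.

≈ (32°N, 164°W)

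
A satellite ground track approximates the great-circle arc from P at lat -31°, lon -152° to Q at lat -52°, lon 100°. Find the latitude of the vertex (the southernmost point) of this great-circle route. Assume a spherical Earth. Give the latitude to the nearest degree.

The great circle lies in the plane with unit normal n̂ = (p₁ × p₂)/|p₁ × p₂|.
Here n̂_z ≈ -0.517; the vertex latitude is φ_max = arccos|n̂_z| ≈ 58.8°.

≈ -59°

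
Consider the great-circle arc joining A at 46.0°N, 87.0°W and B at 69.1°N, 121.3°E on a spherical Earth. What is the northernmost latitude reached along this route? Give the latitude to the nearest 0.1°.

The great circle lies in the plane with unit normal n̂ = (p₁ × p₂)/|p₁ × p₂|.
Here n̂_z ≈ -0.132; the vertex latitude is φ_max = arccos|n̂_z| ≈ 82.4°.

≈ 82.4°N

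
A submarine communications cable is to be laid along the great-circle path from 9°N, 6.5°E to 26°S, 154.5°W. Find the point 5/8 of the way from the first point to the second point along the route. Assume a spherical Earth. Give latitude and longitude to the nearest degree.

Write both endpoints as unit vectors p₁, p₂ with components (cos φ cos λ, cos φ sin λ, sin φ).
The central angle between the endpoints is δ = arccos(p₁·p₂) ≈ 2.709 rad (155.2°).
Interpolate at f = 5/8 with slerp weights a = sin((1−f)δ)/sin δ ≈ 2.028, b = sin(fδ)/sin δ ≈ 2.368.
p = a·p₁ + b·p₂ ≈ (0.069, -0.690, -0.721); φ = arcsin(p_z) ≈ -46.13°, λ = atan2(p_y, p_x) ≈ -84.28°.

≈ 46°S, 84°W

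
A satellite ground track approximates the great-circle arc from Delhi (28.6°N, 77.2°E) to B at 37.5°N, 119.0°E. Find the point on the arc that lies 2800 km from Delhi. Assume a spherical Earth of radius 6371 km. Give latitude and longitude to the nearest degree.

≈ 36°N, 106°E

Write both endpoints as unit vectors p₁, p₂ with components (cos φ cos λ, cos φ sin λ, sin φ).
The central angle between the endpoints is δ = arccos(p₁·p₂) ≈ 0.625 rad (35.8°). The total great-circle distance is δ·R ≈ 0.625 × 6371 ≈ 3985 km, so the target fraction is f = 2800/3985 ≈ 0.703.
Interpolate at f ≈ 0.703 with slerp weights a = sin((1−f)δ)/sin δ ≈ 0.316, b = sin(fδ)/sin δ ≈ 0.727.
p = a·p₁ + b·p₂ ≈ (-0.218, 0.775, 0.594); φ = arcsin(p_z) ≈ 36.41°, λ = atan2(p_y, p_x) ≈ 105.72°.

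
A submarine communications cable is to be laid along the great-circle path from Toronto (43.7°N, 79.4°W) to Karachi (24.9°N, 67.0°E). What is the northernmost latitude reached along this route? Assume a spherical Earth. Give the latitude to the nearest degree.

≈ 68°N

The great circle lies in the plane with unit normal n̂ = (p₁ × p₂)/|p₁ × p₂|.
Here n̂_z ≈ +0.375; the vertex latitude is φ_max = arccos|n̂_z| ≈ 68.0°.
Check via Clairaut: cos φ_max = |cos φ₁| · sin C = cos(43.7°)·sin(31.3°) ≈ 0.375, again giving ≈ 68.0°.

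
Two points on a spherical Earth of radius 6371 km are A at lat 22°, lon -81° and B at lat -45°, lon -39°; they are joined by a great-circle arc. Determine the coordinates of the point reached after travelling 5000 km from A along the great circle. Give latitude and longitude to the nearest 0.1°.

≈ lat -17.9°, lon -59.9°

From cos δ = sin φ₁ sin φ₂ + cos φ₁ cos φ₂ cos Δλ, the central angle is δ ≈ 1.347 rad (77.2°). The total great-circle distance is δ·R ≈ 1.347 × 6371 ≈ 8579 km, so the target fraction is f = 5000/8579 ≈ 0.583.
Interpolate at f ≈ 0.583 with slerp weights a = sin((1−f)δ)/sin δ ≈ 0.546, b = sin(fδ)/sin δ ≈ 0.725.
p = a·p₁ + b·p₂ ≈ (0.478, -0.823, -0.308); φ = arcsin(p_z) ≈ -17.93°, λ = atan2(p_y, p_x) ≈ -59.87°.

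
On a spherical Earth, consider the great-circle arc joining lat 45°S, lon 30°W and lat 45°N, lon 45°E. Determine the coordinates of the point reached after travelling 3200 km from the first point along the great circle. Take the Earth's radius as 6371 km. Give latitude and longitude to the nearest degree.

≈ lat 23°S, lon 7°W

The haversine formula gives a central angle δ ≈ 1.950 rad (111.8°) between the endpoints. The total great-circle distance is δ·R ≈ 1.950 × 6371 ≈ 12426 km, so the target fraction is f = 3200/12426 ≈ 0.258.
Interpolate at f ≈ 0.258 with slerp weights a = sin((1−f)δ)/sin δ ≈ 1.069, b = sin(fδ)/sin δ ≈ 0.518.
p = a·p₁ + b·p₂ ≈ (0.914, -0.119, -0.389); φ = arcsin(p_z) ≈ -22.90°, λ = atan2(p_y, p_x) ≈ -7.40°.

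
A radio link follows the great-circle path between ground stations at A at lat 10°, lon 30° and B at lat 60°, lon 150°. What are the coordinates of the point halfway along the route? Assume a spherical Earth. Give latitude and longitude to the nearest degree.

≈ lat 51°, lon 61°

Convert each endpoint to a unit vector on the sphere (x = cos φ cos λ, y = cos φ sin λ, z = sin φ).
The central angle between the endpoints is δ = arccos(p₁·p₂) ≈ 1.667 rad (95.5°).
Interpolate at f = 1/2 with slerp weights a = sin((1−f)δ)/sin δ ≈ 0.744, b = sin(fδ)/sin δ ≈ 0.744.
p = a·p₁ + b·p₂ ≈ (0.312, 0.552, 0.773); φ = arcsin(p_z) ≈ 50.64°, λ = atan2(p_y, p_x) ≈ 60.51°.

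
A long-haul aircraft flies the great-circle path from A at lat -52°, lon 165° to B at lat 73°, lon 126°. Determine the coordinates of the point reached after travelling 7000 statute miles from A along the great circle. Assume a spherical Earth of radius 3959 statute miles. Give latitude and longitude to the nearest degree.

≈ lat 48°, lon 145°

From cos δ = sin φ₁ sin φ₂ + cos φ₁ cos φ₂ cos Δλ, the central angle is δ ≈ 2.232 rad (127.9°). The total great-circle distance is δ·R ≈ 2.232 × 3959 ≈ 8835 mi, so the target fraction is f = 7000/8835 ≈ 0.792.
Interpolate at f ≈ 0.792 with slerp weights a = sin((1−f)δ)/sin δ ≈ 0.566, b = sin(fδ)/sin δ ≈ 1.242.
p = a·p₁ + b·p₂ ≈ (-0.550, 0.384, 0.742); φ = arcsin(p_z) ≈ 47.87°, λ = atan2(p_y, p_x) ≈ 145.08°.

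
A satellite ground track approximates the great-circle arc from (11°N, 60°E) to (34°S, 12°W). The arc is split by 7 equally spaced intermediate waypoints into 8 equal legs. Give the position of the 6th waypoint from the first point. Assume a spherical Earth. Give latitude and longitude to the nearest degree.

From cos δ = sin φ₁ sin φ₂ + cos φ₁ cos φ₂ cos Δλ, the central angle is δ ≈ 1.426 rad (81.7°).
Interpolate at f = 6/8 with slerp weights a = sin((1−f)δ)/sin δ ≈ 0.353, b = sin(fδ)/sin δ ≈ 0.886.
p = a·p₁ + b·p₂ ≈ (0.892, 0.147, -0.428); φ = arcsin(p_z) ≈ -25.36°, λ = atan2(p_y, p_x) ≈ 9.36°.

≈ (25°S, 9°E)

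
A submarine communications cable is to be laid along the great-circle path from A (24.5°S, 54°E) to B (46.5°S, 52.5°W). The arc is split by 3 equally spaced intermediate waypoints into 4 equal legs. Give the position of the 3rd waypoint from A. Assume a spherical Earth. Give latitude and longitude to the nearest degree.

≈ (53°S, 22°W)

Write both endpoints as unit vectors p₁, p₂ with components (cos φ cos λ, cos φ sin λ, sin φ).
The central angle between the endpoints is δ = arccos(p₁·p₂) ≈ 1.448 rad (82.9°).
Interpolate at f = 3/4 with slerp weights a = sin((1−f)δ)/sin δ ≈ 0.357, b = sin(fδ)/sin δ ≈ 0.891.
p = a·p₁ + b·p₂ ≈ (0.564, -0.224, -0.795); φ = arcsin(p_z) ≈ -52.61°, λ = atan2(p_y, p_x) ≈ -21.66°.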